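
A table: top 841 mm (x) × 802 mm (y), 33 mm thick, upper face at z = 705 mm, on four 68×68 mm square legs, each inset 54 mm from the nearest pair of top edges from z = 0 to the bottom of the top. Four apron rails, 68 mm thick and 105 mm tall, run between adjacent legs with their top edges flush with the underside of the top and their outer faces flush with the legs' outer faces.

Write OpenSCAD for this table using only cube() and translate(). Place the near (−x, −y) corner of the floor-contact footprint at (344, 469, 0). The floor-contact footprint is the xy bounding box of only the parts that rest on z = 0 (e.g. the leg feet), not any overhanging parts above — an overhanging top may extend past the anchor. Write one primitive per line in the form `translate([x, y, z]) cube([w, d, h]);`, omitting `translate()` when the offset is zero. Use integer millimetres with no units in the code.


translate([290, 415, 672]) cube([841, 802, 33]);
translate([344, 469, 0]) cube([68, 68, 672]);
translate([1009, 469, 0]) cube([68, 68, 672]);
translate([344, 1095, 0]) cube([68, 68, 672]);
translate([1009, 1095, 0]) cube([68, 68, 672]);
translate([412, 469, 567]) cube([597, 68, 105]);
translate([412, 1095, 567]) cube([597, 68, 105]);
translate([344, 537, 567]) cube([68, 558, 105]);
translate([1009, 537, 567]) cube([68, 558, 105]);


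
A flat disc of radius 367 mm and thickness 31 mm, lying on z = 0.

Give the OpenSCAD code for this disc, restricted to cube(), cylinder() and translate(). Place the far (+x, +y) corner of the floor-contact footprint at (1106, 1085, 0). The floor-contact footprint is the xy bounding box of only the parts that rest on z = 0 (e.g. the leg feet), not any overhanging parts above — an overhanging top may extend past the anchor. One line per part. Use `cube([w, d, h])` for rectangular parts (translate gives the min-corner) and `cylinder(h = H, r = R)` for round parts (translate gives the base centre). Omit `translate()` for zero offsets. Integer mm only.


translate([739, 718, 0]) cylinder(h = 31, r = 367);


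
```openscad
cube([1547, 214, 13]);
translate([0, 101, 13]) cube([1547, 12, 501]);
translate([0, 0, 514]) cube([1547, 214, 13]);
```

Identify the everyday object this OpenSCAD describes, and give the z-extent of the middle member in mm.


An I-beam. The web height is 501 mm.

Two wide flanges with a thin centred web — an I-beam. Overall 527 mm minus two 13 mm flanges gives a web of 527 − 2·13 = 501 mm.


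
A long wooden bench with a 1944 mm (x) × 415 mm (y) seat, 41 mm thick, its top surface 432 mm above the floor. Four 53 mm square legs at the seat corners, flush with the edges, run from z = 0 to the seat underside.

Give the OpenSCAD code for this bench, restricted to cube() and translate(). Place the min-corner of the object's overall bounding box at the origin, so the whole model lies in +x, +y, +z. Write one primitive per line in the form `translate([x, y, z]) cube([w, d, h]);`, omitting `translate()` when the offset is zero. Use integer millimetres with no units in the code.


translate([0, 0, 391]) cube([1944, 415, 41]);
cube([53, 53, 391]);
translate([0, 362, 0]) cube([53, 53, 391]);
translate([1891, 0, 0]) cube([53, 53, 391]);
translate([1891, 362, 0]) cube([53, 53, 391]);


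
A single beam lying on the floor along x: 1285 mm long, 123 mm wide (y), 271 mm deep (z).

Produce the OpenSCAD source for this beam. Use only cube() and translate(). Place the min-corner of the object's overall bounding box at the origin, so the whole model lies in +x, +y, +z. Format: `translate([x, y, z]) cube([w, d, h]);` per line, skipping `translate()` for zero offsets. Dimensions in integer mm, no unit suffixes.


cube([1285, 123, 271]);


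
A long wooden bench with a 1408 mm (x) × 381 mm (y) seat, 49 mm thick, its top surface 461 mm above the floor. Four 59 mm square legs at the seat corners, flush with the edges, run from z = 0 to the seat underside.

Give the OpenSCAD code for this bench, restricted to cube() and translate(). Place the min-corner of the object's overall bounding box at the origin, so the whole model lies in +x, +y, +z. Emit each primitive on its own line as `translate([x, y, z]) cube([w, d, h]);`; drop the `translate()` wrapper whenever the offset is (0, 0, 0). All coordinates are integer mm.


translate([0, 0, 412]) cube([1408, 381, 49]);
cube([59, 59, 412]);
translate([0, 322, 0]) cube([59, 59, 412]);
translate([1349, 0, 0]) cube([59, 59, 412]);
translate([1349, 322, 0]) cube([59, 59, 412]);


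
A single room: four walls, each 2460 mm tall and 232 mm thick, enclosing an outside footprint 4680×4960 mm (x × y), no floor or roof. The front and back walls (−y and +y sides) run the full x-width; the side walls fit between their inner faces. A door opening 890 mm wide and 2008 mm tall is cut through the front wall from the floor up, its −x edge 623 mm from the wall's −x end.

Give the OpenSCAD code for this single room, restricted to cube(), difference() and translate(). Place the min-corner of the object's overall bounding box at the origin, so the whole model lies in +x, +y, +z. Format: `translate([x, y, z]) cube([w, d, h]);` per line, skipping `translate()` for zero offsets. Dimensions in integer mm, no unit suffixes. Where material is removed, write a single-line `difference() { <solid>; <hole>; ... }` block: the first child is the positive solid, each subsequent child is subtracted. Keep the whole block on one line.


difference() { cube([4680, 232, 2460]); translate([623, 0, 0]) cube([890, 232, 2008]); }
translate([0, 4728, 0]) cube([4680, 232, 2460]);
translate([0, 232, 0]) cube([232, 4496, 2460]);
translate([4448, 232, 0]) cube([232, 4496, 2460]);


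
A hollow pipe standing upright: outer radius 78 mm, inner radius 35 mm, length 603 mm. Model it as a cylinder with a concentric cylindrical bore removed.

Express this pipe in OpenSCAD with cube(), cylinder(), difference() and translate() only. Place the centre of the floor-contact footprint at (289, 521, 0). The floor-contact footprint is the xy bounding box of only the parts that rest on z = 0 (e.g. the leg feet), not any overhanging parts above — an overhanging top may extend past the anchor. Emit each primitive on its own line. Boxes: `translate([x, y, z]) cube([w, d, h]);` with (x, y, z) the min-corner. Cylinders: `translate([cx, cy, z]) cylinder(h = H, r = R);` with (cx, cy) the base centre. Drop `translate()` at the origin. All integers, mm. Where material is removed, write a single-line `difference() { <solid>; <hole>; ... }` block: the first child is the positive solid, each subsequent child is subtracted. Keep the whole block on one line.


difference() { translate([289, 521, 0]) cylinder(h = 603, r = 78); translate([289, 521, 0]) cylinder(h = 603, r = 35); }


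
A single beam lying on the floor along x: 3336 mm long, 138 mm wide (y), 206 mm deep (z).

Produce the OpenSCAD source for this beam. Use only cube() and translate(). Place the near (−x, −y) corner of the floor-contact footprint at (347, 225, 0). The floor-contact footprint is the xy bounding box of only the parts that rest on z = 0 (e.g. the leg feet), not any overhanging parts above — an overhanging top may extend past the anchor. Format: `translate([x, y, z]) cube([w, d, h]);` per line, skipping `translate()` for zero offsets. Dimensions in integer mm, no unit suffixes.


translate([347, 225, 0]) cube([3336, 138, 206]);


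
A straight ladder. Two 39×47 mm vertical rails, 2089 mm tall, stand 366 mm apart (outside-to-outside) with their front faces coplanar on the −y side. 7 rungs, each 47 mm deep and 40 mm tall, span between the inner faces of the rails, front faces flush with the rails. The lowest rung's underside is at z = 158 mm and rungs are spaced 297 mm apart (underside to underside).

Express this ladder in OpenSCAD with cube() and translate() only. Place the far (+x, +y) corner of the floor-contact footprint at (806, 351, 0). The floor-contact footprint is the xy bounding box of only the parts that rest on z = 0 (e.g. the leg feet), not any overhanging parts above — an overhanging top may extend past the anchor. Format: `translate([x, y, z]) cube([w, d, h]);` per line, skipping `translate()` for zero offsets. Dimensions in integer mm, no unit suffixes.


translate([440, 304, 0]) cube([39, 47, 2089]);
translate([767, 304, 0]) cube([39, 47, 2089]);
translate([479, 304, 158]) cube([288, 47, 40]);
translate([479, 304, 455]) cube([288, 47, 40]);
translate([479, 304, 752]) cube([288, 47, 40]);
translate([479, 304, 1049]) cube([288, 47, 40]);
translate([479, 304, 1346]) cube([288, 47, 40]);
translate([479, 304, 1643]) cube([288, 47, 40]);
translate([479, 304, 1940]) cube([288, 47, 40]);


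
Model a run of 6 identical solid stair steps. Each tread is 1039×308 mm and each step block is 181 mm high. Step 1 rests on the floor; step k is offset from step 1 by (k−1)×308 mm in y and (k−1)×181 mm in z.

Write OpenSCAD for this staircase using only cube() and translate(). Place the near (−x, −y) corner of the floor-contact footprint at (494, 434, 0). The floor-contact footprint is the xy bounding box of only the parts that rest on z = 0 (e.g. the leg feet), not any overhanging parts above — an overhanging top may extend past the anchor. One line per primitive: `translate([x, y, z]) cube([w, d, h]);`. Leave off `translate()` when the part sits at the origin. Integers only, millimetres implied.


translate([494, 434, 0]) cube([1039, 308, 181]);
translate([494, 742, 181]) cube([1039, 308, 181]);
translate([494, 1050, 362]) cube([1039, 308, 181]);
translate([494, 1358, 543]) cube([1039, 308, 181]);
translate([494, 1666, 724]) cube([1039, 308, 181]);
translate([494, 1974, 905]) cube([1039, 308, 181]);


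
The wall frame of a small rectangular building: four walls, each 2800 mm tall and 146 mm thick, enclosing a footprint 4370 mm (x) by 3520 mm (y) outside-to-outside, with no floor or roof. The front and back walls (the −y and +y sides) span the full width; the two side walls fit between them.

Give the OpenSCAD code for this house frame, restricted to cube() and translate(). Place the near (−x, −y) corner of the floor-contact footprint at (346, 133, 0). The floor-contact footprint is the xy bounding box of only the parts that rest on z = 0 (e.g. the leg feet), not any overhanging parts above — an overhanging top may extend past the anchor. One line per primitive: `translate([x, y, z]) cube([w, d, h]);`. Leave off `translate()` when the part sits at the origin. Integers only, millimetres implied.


translate([346, 133, 0]) cube([4370, 146, 2800]);
translate([346, 3507, 0]) cube([4370, 146, 2800]);
translate([346, 279, 0]) cube([146, 3228, 2800]);
translate([4570, 279, 0]) cube([146, 3228, 2800]);


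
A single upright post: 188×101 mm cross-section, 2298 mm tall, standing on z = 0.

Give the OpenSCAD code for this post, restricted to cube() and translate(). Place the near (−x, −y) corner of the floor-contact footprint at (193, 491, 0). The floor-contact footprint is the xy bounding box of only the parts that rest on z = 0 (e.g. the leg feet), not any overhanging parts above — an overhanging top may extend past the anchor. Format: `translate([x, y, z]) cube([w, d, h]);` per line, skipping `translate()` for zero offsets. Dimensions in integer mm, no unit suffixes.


translate([193, 491, 0]) cube([188, 101, 2298]);


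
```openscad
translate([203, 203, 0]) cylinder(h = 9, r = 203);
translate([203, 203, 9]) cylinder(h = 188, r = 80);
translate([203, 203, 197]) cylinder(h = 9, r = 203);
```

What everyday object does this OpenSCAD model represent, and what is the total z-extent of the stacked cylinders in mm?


A spool. The overall height is 206 mm.

Three coaxial cylinders, large–small–large — a spool. Two 9 mm flanges and a 188 mm core give 9 + 188 + 9 = 206 mm.


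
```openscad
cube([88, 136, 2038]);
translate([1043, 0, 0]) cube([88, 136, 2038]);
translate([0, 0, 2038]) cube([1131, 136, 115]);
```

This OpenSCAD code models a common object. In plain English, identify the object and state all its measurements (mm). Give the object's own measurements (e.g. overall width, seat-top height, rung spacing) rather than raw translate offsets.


A door frame. The clear opening is 955 mm wide and 2038 mm high. Two 88 mm wide jambs, 136 mm deep, stand either side of the opening from the floor to the top of the opening. A 115 mm thick head sits across the top of both jambs, spanning the full outside width of the frame.


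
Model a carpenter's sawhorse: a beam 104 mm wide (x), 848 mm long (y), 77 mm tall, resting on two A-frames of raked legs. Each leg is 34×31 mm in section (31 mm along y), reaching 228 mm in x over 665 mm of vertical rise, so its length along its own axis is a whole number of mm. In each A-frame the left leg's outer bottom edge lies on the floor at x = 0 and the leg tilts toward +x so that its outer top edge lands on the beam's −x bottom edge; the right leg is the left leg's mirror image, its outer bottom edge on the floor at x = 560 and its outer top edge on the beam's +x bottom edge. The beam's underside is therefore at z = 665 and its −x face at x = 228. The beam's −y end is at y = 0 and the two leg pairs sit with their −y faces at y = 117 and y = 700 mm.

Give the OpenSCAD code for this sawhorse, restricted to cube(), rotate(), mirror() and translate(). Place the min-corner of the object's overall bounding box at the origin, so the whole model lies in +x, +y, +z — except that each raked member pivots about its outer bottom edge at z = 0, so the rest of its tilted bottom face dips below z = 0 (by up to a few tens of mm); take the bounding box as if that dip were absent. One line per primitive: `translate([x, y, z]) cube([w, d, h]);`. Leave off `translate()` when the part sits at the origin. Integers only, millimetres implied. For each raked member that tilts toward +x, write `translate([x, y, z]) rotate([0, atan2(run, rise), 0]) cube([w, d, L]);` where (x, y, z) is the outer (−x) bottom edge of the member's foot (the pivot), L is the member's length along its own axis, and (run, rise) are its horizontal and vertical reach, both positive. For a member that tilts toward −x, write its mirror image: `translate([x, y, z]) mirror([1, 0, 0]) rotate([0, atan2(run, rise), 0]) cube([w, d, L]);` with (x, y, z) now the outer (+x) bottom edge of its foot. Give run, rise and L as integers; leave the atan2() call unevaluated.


translate([228, 0, 665]) cube([104, 848, 77]);
translate([0, 117, 0]) rotate([0, atan2(228, 665), 0]) cube([34, 31, 703]);
translate([560, 117, 0]) mirror([1, 0, 0]) rotate([0, atan2(228, 665), 0]) cube([34, 31, 703]);
translate([0, 700, 0]) rotate([0, atan2(228, 665), 0]) cube([34, 31, 703]);
translate([560, 700, 0]) mirror([1, 0, 0]) rotate([0, atan2(228, 665), 0]) cube([34, 31, 703]);


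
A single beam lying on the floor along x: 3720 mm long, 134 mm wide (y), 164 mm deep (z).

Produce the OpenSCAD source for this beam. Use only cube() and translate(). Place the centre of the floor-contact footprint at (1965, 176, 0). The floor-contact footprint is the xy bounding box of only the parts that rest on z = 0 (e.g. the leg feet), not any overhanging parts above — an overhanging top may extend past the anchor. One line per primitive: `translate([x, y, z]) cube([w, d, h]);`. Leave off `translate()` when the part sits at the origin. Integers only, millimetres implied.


translate([105, 109, 0]) cube([3720, 134, 164]);


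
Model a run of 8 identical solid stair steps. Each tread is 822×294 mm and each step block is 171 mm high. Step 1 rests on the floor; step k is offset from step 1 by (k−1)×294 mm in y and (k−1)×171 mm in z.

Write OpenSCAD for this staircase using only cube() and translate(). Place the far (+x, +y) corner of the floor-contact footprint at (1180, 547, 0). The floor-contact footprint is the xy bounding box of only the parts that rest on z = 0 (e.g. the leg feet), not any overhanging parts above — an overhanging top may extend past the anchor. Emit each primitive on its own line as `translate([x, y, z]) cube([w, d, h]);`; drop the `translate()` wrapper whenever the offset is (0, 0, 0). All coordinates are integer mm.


translate([358, 253, 0]) cube([822, 294, 171]);
translate([358, 547, 171]) cube([822, 294, 171]);
translate([358, 841, 342]) cube([822, 294, 171]);
translate([358, 1135, 513]) cube([822, 294, 171]);
translate([358, 1429, 684]) cube([822, 294, 171]);
translate([358, 1723, 855]) cube([822, 294, 171]);
translate([358, 2017, 1026]) cube([822, 294, 171]);
translate([358, 2311, 1197]) cube([822, 294, 171]);


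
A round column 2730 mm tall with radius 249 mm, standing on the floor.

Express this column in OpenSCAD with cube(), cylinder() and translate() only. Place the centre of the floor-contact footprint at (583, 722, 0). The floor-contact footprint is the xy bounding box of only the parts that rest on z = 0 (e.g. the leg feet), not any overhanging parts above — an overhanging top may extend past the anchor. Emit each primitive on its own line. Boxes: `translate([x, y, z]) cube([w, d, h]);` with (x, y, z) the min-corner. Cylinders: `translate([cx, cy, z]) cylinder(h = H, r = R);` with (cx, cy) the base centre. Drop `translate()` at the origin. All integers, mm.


translate([583, 722, 0]) cylinder(h = 2730, r = 249);


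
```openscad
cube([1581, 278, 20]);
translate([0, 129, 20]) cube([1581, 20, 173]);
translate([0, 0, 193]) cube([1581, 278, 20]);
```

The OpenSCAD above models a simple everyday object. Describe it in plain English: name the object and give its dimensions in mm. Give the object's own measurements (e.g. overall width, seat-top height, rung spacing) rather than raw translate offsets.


An I-beam lying along x, 1581 mm long. Overall section height 213 mm. Two flanges 278 mm wide (y) and 20 mm thick, one on the floor and one at the top; a web 20 mm thick runs between them, centred on the flange width.


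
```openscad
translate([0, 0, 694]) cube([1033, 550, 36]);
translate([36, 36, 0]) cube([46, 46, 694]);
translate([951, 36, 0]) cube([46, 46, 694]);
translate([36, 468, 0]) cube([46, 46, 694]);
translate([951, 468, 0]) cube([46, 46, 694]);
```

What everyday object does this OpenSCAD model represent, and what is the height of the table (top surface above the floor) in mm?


A table. The table height is 730 mm.

A 1033×550×36 slab sits at z = 694 on four 46 mm square posts — a table. The top surface is at 694 + 36 = 730 mm.


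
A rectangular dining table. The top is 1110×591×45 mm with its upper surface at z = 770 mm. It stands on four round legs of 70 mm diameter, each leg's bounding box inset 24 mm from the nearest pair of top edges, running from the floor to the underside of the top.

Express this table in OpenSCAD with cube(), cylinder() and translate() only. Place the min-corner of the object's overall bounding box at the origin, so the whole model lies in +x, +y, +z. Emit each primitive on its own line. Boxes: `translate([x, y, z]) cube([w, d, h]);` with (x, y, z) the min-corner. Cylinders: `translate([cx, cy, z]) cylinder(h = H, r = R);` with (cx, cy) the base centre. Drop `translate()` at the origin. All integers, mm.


// leg_h = 770 - 45 = 725
translate([0, 0, 725]) cube([1110, 591, 45]);
translate([59, 59, 0]) cylinder(h = 725, r = 35);
translate([1051, 59, 0]) cylinder(h = 725, r = 35);
translate([59, 532, 0]) cylinder(h = 725, r = 35);
translate([1051, 532, 0]) cylinder(h = 725, r = 35);


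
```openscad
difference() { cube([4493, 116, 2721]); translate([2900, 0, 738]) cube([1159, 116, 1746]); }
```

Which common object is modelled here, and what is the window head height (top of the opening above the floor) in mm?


A wall with a window opening. The window head height is 2484 mm.

A wall with a rectangular opening subtracted — a window. Sill at z = 738, opening 1746 mm tall, so the head is at 738 + 1746 = 2484 mm.


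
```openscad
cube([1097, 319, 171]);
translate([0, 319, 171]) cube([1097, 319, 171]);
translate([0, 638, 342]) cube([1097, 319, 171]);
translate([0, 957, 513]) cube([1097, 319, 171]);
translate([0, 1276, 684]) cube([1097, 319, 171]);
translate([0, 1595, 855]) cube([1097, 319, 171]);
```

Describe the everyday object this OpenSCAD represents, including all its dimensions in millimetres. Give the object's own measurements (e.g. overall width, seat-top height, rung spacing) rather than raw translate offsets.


A straight staircase of 6 solid steps. Each step is 1097 mm wide (x), 319 mm deep (y, the going) and 171 mm tall (the rise). The first step rests on the floor; each subsequent step sits one going further in +y and one rise higher in +z, directly behind and above the previous step with no overlap.


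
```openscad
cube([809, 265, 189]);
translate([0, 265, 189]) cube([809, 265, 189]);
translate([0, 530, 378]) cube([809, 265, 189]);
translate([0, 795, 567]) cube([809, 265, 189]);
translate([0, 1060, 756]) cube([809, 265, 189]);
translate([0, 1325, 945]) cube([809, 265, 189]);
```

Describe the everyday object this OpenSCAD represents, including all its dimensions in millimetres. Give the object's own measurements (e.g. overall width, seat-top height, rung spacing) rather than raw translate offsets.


A straight staircase of 6 solid steps. Each step is 809 mm wide (x), 265 mm deep (y, the going) and 189 mm tall (the rise). The first step rests on the floor; each subsequent step sits one going further in +y and one rise higher in +z, directly behind and above the previous step with no overlap.


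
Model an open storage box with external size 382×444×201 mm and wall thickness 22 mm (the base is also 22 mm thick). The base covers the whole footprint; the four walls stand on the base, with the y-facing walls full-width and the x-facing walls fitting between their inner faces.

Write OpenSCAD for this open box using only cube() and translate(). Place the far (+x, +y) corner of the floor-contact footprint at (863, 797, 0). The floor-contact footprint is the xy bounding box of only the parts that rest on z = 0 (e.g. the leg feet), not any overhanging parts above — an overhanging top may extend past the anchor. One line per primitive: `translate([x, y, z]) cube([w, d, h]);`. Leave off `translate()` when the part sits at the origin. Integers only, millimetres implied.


translate([481, 353, 0]) cube([382, 444, 22]);
translate([481, 353, 22]) cube([382, 22, 179]);
translate([481, 775, 22]) cube([382, 22, 179]);
translate([481, 375, 22]) cube([22, 400, 179]);
translate([841, 375, 22]) cube([22, 400, 179]);


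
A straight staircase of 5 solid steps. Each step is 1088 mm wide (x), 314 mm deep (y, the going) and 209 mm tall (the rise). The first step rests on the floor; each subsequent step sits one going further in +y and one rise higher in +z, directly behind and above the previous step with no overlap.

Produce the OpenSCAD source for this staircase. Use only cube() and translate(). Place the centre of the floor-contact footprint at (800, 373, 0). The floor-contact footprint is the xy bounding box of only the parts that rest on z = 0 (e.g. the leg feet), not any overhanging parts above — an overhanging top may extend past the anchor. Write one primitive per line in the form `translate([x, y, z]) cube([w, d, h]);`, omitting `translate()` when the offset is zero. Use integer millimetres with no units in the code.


translate([256, 216, 0]) cube([1088, 314, 209]);
translate([256, 530, 209]) cube([1088, 314, 209]);
translate([256, 844, 418]) cube([1088, 314, 209]);
translate([256, 1158, 627]) cube([1088, 314, 209]);
translate([256, 1472, 836]) cube([1088, 314, 209]);


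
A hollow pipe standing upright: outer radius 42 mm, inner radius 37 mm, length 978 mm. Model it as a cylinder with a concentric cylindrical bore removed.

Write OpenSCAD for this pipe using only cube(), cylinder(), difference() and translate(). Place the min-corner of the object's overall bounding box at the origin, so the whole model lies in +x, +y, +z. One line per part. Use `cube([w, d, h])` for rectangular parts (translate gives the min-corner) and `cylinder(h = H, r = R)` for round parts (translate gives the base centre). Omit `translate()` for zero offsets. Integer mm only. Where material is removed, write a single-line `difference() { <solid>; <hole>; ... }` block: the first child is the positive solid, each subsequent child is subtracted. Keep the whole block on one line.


difference() { translate([42, 42, 0]) cylinder(h = 978, r = 42); translate([42, 42, 0]) cylinder(h = 978, r = 37); }


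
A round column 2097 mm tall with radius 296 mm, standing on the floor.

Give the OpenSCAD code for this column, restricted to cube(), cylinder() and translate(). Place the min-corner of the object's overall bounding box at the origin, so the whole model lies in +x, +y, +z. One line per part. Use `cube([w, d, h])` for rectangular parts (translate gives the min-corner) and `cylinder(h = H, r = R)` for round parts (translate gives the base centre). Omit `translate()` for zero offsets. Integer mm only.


translate([296, 296, 0]) cylinder(h = 2097, r = 296);


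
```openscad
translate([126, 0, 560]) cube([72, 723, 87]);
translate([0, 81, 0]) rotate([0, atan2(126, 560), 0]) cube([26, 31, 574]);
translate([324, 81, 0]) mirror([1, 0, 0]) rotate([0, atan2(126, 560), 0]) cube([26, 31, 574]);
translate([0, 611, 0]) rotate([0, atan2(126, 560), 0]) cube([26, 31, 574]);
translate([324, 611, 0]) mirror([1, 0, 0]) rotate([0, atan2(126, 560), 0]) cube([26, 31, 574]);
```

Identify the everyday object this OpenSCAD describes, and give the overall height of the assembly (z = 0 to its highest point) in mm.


A sawhorse. The overall height is 647 mm.

A beam across two mirrored pairs of raked legs — a sawhorse. The beam's underside is at z = 560 (matching the legs' vertical rise in atan2(126, 560)) and the beam is 87 mm tall, so its top is at 560 + 87 = 647 mm. The raked legs top out at the beam's underside, so that is the highest point.


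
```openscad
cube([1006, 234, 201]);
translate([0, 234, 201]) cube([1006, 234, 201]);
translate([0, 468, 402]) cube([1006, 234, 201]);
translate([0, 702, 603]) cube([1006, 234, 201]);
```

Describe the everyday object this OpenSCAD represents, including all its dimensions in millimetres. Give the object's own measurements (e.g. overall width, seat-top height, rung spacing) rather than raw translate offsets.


A straight staircase of 4 solid steps. Each step is 1006 mm wide (x), 234 mm deep (y, the going) and 201 mm tall (the rise). The first step rests on the floor; each subsequent step sits one going further in +y and one rise higher in +z, directly behind and above the previous step with no overlap.


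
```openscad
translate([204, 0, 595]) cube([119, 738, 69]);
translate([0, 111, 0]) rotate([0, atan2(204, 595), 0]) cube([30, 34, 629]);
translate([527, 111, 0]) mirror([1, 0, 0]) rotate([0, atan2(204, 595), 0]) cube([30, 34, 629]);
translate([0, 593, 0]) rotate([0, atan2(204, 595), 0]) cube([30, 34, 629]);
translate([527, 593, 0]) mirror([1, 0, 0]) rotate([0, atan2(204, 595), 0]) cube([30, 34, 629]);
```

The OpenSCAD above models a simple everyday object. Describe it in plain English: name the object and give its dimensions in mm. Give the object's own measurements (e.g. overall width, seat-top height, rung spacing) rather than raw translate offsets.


A sawhorse. A 119×738×69 mm beam (x, y, z) sits on two A-frame leg pairs. Each pair is two raked legs of 30×34 mm section (34 mm along y) splaying symmetrically in x. Each leg rises 595 mm vertically over 204 mm of horizontal reach and is 629 mm long along its own axis. Every leg's outer bottom edge rests on the floor and its outer top edge meets a bottom edge of the beam — the left legs (tilting toward +x) meet the beam's −x bottom edge, the right legs (their mirror images, tilting toward −x) meet its +x bottom edge — so the leg tops tuck under the beam, the beam's underside is 595 mm above the floor, and the feet are 527 mm apart outside-to-outside with the beam centred between them. The two leg pairs are set in 111 mm from either end of the beam.


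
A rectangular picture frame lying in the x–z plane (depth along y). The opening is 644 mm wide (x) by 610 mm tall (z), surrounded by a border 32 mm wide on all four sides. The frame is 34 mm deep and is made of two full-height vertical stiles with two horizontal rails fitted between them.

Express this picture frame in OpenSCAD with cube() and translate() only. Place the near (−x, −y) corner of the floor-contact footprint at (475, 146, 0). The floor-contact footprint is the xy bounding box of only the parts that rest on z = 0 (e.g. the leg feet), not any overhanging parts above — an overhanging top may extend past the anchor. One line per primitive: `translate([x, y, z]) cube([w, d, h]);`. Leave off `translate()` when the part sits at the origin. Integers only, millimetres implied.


translate([475, 146, 0]) cube([32, 34, 674]);
translate([1151, 146, 0]) cube([32, 34, 674]);
translate([507, 146, 0]) cube([644, 34, 32]);
translate([507, 146, 642]) cube([644, 34, 32]);


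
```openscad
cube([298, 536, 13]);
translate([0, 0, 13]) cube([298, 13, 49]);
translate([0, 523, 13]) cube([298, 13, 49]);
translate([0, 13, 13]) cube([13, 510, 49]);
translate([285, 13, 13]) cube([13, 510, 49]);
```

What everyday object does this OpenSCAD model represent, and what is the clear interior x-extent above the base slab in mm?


An open box. The internal width is 272 mm.

A 298×536 base slab with four walls standing on it — an open box. The base is 298 mm wide and the walls are 13 mm thick, so the internal width is 298 − 2 × 13 = 272 mm.


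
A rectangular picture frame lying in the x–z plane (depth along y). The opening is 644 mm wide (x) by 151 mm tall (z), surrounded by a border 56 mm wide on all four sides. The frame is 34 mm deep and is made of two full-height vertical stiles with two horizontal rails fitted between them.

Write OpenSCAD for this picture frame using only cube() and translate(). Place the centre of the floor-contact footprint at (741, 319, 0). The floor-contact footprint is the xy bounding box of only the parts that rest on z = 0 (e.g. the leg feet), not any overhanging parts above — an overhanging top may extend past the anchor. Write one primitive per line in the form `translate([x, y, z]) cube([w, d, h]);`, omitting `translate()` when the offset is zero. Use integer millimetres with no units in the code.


translate([363, 302, 0]) cube([56, 34, 263]);
translate([1063, 302, 0]) cube([56, 34, 263]);
translate([419, 302, 0]) cube([644, 34, 56]);
translate([419, 302, 207]) cube([644, 34, 56]);


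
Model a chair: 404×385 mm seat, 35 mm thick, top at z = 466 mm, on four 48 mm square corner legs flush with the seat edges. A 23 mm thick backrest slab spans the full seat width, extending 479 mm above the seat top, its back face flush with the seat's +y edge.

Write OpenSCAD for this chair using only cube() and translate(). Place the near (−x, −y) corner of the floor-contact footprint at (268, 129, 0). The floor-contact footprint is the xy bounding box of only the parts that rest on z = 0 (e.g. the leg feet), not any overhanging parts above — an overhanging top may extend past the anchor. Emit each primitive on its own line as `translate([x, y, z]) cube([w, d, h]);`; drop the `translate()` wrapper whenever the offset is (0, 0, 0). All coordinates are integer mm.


// leg_h = 466 - 35 = 431
translate([268, 129, 431]) cube([404, 385, 35]);
translate([268, 129, 0]) cube([48, 48, 431]);
translate([624, 129, 0]) cube([48, 48, 431]);
translate([268, 466, 0]) cube([48, 48, 431]);
translate([624, 466, 0]) cube([48, 48, 431]);
translate([268, 491, 466]) cube([404, 23, 479]);


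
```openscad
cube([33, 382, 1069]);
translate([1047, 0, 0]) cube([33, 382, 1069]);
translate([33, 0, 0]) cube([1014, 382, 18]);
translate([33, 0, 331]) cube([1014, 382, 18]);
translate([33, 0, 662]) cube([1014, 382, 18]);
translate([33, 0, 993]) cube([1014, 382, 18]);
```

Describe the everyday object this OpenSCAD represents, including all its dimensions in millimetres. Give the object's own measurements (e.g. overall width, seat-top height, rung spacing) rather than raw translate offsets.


An open bookshelf. Two side panels, each 33 mm thick, 382 mm deep and 1069 mm tall, stand 1080 mm apart (outside-to-outside). Between them sit 4 shelves, each 18 mm thick and 382 mm deep, spanning the full gap between the sides. The bottom shelf rests on the floor (its underside at z = 0) and the clear gap between one shelf's top and the next shelf's underside is 313 mm.


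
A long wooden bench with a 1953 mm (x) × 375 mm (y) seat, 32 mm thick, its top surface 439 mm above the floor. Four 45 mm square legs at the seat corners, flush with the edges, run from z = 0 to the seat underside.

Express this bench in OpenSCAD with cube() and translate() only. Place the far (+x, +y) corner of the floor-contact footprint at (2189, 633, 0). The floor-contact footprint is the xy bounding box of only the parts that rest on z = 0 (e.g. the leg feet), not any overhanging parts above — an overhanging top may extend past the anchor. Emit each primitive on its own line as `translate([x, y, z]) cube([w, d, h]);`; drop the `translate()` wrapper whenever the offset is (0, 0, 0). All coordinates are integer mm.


translate([236, 258, 407]) cube([1953, 375, 32]);
translate([236, 258, 0]) cube([45, 45, 407]);
translate([236, 588, 0]) cube([45, 45, 407]);
translate([2144, 258, 0]) cube([45, 45, 407]);
translate([2144, 588, 0]) cube([45, 45, 407]);


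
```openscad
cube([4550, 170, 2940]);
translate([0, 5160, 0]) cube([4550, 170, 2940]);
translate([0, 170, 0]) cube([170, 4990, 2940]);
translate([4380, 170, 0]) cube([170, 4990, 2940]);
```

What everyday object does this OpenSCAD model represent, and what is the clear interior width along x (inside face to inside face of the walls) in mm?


A house (or room) frame. The interior width is 4210 mm.

Four 2940 mm walls enclosing a rectangle with no floor or roof — a room or house frame. Outside width is 4550 mm and wall thickness is 170 mm, so the interior width is 4550 − 2 × 170 = 4210 mm.


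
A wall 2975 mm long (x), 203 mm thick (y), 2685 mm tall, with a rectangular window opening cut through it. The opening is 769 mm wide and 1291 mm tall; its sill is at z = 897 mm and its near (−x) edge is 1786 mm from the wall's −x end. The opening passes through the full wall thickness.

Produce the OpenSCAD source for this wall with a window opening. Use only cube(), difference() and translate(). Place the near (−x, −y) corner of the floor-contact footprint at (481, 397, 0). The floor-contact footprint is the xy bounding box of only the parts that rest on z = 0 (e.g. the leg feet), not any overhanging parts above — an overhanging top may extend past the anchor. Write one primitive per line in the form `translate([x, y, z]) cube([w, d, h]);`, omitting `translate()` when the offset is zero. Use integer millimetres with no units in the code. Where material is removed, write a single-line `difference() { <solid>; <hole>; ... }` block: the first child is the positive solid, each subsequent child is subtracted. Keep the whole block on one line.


difference() { translate([481, 397, 0]) cube([2975, 203, 2685]); translate([2267, 397, 897]) cube([769, 203, 1291]); }


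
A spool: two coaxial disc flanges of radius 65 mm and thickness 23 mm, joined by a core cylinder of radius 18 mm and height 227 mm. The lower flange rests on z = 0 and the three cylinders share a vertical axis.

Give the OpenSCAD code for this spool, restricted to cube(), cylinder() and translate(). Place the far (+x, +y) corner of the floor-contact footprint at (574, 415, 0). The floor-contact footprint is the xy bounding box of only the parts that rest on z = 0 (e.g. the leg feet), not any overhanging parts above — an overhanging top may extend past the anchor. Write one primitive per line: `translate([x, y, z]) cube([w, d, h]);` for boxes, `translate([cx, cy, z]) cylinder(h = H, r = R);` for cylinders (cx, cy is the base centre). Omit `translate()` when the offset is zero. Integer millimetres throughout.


translate([509, 350, 0]) cylinder(h = 23, r = 65);
translate([509, 350, 23]) cylinder(h = 227, r = 18);
translate([509, 350, 250]) cylinder(h = 23, r = 65);


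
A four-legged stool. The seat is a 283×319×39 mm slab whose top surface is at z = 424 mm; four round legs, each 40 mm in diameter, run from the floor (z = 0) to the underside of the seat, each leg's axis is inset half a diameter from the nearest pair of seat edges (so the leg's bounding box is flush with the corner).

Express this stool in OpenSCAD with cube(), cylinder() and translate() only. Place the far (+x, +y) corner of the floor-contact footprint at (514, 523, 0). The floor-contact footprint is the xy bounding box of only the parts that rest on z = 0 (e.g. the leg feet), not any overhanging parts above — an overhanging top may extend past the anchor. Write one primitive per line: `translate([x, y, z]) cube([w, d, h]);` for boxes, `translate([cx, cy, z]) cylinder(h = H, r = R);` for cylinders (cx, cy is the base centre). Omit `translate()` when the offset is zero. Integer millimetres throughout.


// leg_h = 424 - 39 = 385
translate([231, 204, 385]) cube([283, 319, 39]);
translate([251, 224, 0]) cylinder(h = 385, r = 20);
translate([494, 224, 0]) cylinder(h = 385, r = 20);
translate([251, 503, 0]) cylinder(h = 385, r = 20);
translate([494, 503, 0]) cylinder(h = 385, r = 20);


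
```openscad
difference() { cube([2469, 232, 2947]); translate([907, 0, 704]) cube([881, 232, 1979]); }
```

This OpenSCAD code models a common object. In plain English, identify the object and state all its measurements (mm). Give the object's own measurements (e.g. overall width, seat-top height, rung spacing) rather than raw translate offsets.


A wall 2469 mm long (x), 232 mm thick (y), 2947 mm tall, with a rectangular window opening cut through it. The opening is 881 mm wide and 1979 mm tall; its sill is at z = 704 mm and its near (−x) edge is 907 mm from the wall's −x end. The opening passes through the full wall thickness.


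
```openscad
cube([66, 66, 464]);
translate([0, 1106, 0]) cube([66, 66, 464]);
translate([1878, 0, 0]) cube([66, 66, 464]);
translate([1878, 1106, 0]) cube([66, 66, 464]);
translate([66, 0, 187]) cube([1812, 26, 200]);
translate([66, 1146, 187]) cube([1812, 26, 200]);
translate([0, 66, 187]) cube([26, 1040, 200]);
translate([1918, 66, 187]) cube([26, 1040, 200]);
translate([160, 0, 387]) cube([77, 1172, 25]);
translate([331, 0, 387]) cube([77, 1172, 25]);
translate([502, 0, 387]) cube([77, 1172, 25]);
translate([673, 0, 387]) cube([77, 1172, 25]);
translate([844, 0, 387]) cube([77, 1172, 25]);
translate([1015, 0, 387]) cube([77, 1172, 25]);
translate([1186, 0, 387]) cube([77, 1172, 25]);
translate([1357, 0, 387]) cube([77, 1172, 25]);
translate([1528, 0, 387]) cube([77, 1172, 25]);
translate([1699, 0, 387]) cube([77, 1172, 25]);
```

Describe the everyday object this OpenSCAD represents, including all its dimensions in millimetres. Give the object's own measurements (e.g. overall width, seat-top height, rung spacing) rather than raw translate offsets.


A bed frame 1944 mm long (x) by 1172 mm wide (y). Four 66×66 mm corner posts, 464 mm tall, at the corners of the footprint. Four rails of 26 mm thickness and 200 mm height run between adjacent posts with their undersides at z = 187 mm, their outer faces flush with the outside of the frame (the two x-running rails run between the posts' inner faces; the two y-running rails run between the posts' inner faces). 10 slats, each 77 mm wide (x) and 25 mm thick, lie across the top of the two x-running rails, running the full 1172 mm width of the frame in y; along x they sit between the end posts with a 94 mm gap after the −x posts and between neighbouring slats, leaving 102 mm before the +x posts.


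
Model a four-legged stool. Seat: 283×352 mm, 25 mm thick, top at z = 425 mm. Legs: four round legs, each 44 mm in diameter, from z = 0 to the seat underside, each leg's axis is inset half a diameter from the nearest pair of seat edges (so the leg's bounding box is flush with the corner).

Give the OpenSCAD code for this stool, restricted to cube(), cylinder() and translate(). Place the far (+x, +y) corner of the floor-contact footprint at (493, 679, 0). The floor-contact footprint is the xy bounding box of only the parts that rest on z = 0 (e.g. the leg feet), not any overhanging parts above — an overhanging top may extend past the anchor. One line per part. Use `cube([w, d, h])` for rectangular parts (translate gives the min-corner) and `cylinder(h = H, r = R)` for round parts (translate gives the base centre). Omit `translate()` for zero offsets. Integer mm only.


// leg_h = 425 - 25 = 400
translate([210, 327, 400]) cube([283, 352, 25]);
translate([232, 349, 0]) cylinder(h = 400, r = 22);
translate([471, 349, 0]) cylinder(h = 400, r = 22);
translate([232, 657, 0]) cylinder(h = 400, r = 22);
translate([471, 657, 0]) cylinder(h = 400, r = 22);
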